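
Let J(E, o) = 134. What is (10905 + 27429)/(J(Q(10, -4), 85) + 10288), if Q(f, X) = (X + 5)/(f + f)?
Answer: 6389/1737 ≈ 3.6782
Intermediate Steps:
Q(f, X) = (5 + X)/(2*f) (Q(f, X) = (5 + X)/((2*f)) = (5 + X)*(1/(2*f)) = (5 + X)/(2*f))
(10905 + 27429)/(J(Q(10, -4), 85) + 10288) = (10905 + 27429)/(134 + 10288) = 38334/10422 = 38334*(1/10422) = 6389/1737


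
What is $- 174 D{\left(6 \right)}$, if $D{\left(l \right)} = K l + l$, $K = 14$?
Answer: $-15660$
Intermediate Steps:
$D{\left(l \right)} = 15 l$ ($D{\left(l \right)} = 14 l + l = 15 l$)
$- 174 D{\left(6 \right)} = - 174 \cdot 15 \cdot 6 = \left(-174\right) 90 = -15660$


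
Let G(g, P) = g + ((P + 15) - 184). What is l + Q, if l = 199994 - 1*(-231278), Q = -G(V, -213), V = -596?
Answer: 432250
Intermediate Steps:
G(g, P) = -169 + P + g (G(g, P) = g + ((15 + P) - 184) = g + (-169 + P) = -169 + P + g)
Q = 978 (Q = -(-169 - 213 - 596) = -1*(-978) = 978)
l = 431272 (l = 199994 + 231278 = 431272)
l + Q = 431272 + 978 = 432250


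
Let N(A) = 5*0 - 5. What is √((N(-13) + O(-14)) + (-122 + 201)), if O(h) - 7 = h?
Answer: √67 ≈ 8.1853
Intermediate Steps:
N(A) = -5 (N(A) = 0 - 5 = -5)
O(h) = 7 + h
√((N(-13) + O(-14)) + (-122 + 201)) = √((-5 + (7 - 14)) + (-122 + 201)) = √((-5 - 7) + 79) = √(-12 + 79) = √67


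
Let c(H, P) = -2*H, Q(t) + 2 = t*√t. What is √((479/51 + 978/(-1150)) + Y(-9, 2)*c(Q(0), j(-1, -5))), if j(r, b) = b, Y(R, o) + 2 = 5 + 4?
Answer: √1256970378/5865 ≈ 6.0450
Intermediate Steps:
Y(R, o) = 7 (Y(R, o) = -2 + (5 + 4) = -2 + 9 = 7)
Q(t) = -2 + t^(3/2) (Q(t) = -2 + t*√t = -2 + t^(3/2))
√((479/51 + 978/(-1150)) + Y(-9, 2)*c(Q(0), j(-1, -5))) = √((479/51 + 978/(-1150)) + 7*(-2*(-2 + 0^(3/2)))) = √((479*(1/51) + 978*(-1/1150)) + 7*(-2*(-2 + 0))) = √((479/51 - 489/575) + 7*(-2*(-2))) = √(250486/29325 + 7*4) = √(250486/29325 + 28) = √(1071586/29325) = √1256970378/5865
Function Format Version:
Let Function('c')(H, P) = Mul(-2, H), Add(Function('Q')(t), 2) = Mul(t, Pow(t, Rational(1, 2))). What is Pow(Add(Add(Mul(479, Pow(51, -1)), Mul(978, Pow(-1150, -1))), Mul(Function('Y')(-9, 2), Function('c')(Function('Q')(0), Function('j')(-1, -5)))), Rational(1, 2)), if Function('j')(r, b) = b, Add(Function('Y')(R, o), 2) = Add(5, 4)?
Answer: Mul(Rational(1, 5865), Pow(1256970378, Rational(1, 2))) ≈ 6.0450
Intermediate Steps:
Function('Y')(R, o) = 7 (Function('Y')(R, o) = Add(-2, Add(5, 4)) = Add(-2, 9) = 7)
Function('Q')(t) = Add(-2, Pow(t, Rational(3, 2))) (Function('Q')(t) = Add(-2, Mul(t, Pow(t, Rational(1, 2)))) = Add(-2, Pow(t, Rational(3, 2))))
Pow(Add(Add(Mul(479, Pow(51, -1)), Mul(978, Pow(-1150, -1))), Mul(Function('Y')(-9, 2), Function('c')(Function('Q')(0), Function('j')(-1, -5)))), Rational(1, 2)) = Pow(Add(Add(Mul(479, Pow(51, -1)), Mul(978, Pow(-1150, -1))), Mul(7, Mul(-2, Add(-2, Pow(0, Rational(3, 2)))))), Rational(1, 2)) = Pow(Add(Add(Mul(479, Rational(1, 51)), Mul(978, Rational(-1, 1150))), Mul(7, Mul(-2, Add(-2, 0)))), Rational(1, 2)) = Pow(Add(Add(Rational(479, 51), Rational(-489, 575)), Mul(7, Mul(-2, -2))), Rational(1, 2)) = Pow(Add(Rational(250486, 29325), Mul(7, 4)), Rational(1, 2)) = Pow(Add(Rational(250486, 29325), 28), Rational(1, 2)) = Pow(Rational(1071586, 29325), Rational(1, 2)) = Mul(Rational(1, 5865), Pow(1256970378, Rational(1, 2)))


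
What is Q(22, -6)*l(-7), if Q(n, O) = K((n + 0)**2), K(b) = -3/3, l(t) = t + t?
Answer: 14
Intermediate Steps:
l(t) = 2*t
K(b) = -1 (K(b) = -3*1/3 = -1)
Q(n, O) = -1
Q(22, -6)*l(-7) = -2*(-7) = -1*(-14) = 14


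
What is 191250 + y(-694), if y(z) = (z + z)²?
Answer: 2117794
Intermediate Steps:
y(z) = 4*z² (y(z) = (2*z)² = 4*z²)
191250 + y(-694) = 191250 + 4*(-694)² = 191250 + 4*481636 = 191250 + 1926544 = 2117794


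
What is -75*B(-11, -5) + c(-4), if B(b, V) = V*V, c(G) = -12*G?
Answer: -1827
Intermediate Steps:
B(b, V) = V²
-75*B(-11, -5) + c(-4) = -75*(-5)² - 12*(-4) = -75*25 + 48 = -1875 + 48 = -1827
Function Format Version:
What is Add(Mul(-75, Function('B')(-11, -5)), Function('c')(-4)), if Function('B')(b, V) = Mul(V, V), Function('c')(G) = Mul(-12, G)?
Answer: -1827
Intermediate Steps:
Function('B')(b, V) = Pow(V, 2)
Add(Mul(-75, Function('B')(-11, -5)), Function('c')(-4)) = Add(Mul(-75, Pow(-5, 2)), Mul(-12, -4)) = Add(Mul(-75, 25), 48) = Add(-1875, 48) = -1827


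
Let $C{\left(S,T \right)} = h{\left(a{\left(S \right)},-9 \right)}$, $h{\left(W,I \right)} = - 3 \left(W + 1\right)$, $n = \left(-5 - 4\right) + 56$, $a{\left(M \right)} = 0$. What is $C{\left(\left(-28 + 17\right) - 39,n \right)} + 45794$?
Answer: $45791$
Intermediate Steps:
$n = 47$ ($n = -9 + 56 = 47$)
$h{\left(W,I \right)} = -3 - 3 W$ ($h{\left(W,I \right)} = - 3 \left(1 + W\right) = -3 - 3 W$)
$C{\left(S,T \right)} = -3$ ($C{\left(S,T \right)} = -3 - 0 = -3 + 0 = -3$)
$C{\left(\left(-28 + 17\right) - 39,n \right)} + 45794 = -3 + 45794 = 45791$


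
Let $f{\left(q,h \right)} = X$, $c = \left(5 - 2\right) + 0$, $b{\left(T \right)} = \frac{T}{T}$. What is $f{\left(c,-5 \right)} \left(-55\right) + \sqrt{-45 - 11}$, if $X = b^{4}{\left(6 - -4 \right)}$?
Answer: $-55 + 2 i \sqrt{14} \approx -55.0 + 7.4833 i$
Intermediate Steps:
$b{\left(T \right)} = 1$
$c = 3$ ($c = 3 + 0 = 3$)
$X = 1$ ($X = 1^{4} = 1$)
$f{\left(q,h \right)} = 1$
$f{\left(c,-5 \right)} \left(-55\right) + \sqrt{-45 - 11} = 1 \left(-55\right) + \sqrt{-45 - 11} = -55 + \sqrt{-56} = -55 + 2 i \sqrt{14}$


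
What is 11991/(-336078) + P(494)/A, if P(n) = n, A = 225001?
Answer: -843988153/25205962026 ≈ -0.033484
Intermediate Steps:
11991/(-336078) + P(494)/A = 11991/(-336078) + 494/225001 = 11991*(-1/336078) + 494*(1/225001) = -3997/112026 + 494/225001 = -843988153/25205962026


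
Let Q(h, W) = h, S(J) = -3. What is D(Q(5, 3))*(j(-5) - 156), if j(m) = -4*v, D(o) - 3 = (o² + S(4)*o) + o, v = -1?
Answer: -2736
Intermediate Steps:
D(o) = 3 + o² - 2*o (D(o) = 3 + ((o² - 3*o) + o) = 3 + (o² - 2*o) = 3 + o² - 2*o)
j(m) = 4 (j(m) = -4*(-1) = 4)
D(Q(5, 3))*(j(-5) - 156) = (3 + 5² - 2*5)*(4 - 156) = (3 + 25 - 10)*(-152) = 18*(-152) = -2736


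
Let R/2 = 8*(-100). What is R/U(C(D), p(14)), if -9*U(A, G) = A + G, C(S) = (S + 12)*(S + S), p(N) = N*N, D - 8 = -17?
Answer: 7200/71 ≈ 101.41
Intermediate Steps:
D = -9 (D = 8 - 17 = -9)
p(N) = N**2
C(S) = 2*S*(12 + S) (C(S) = (12 + S)*(2*S) = 2*S*(12 + S))
R = -1600 (R = 2*(8*(-100)) = 2*(-800) = -1600)
U(A, G) = -A/9 - G/9 (U(A, G) = -(A + G)/9 = -A/9 - G/9)
R/U(C(D), p(14)) = -1600/(-2*(-9)*(12 - 9)/9 - 1/9*14**2) = -1600/(-2*(-9)*3/9 - 1/9*196) = -1600/(-1/9*(-54) - 196/9) = -1600/(6 - 196/9) = -1600/(-142/9) = -1600*(-9/142) = 7200/71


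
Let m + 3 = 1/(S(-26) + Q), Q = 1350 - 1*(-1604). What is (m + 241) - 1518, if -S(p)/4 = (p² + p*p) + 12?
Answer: -3202561/2502 ≈ -1280.0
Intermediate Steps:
S(p) = -48 - 8*p² (S(p) = -4*((p² + p*p) + 12) = -4*((p² + p²) + 12) = -4*(2*p² + 12) = -4*(12 + 2*p²) = -48 - 8*p²)
Q = 2954 (Q = 1350 + 1604 = 2954)
m = -7507/2502 (m = -3 + 1/((-48 - 8*(-26)²) + 2954) = -3 + 1/((-48 - 8*676) + 2954) = -3 + 1/((-48 - 5408) + 2954) = -3 + 1/(-5456 + 2954) = -3 + 1/(-2502) = -3 - 1/2502 = -7507/2502 ≈ -3.0004)
(m + 241) - 1518 = (-7507/2502 + 241) - 1518 = 595475/2502 - 1518 = -3202561/2502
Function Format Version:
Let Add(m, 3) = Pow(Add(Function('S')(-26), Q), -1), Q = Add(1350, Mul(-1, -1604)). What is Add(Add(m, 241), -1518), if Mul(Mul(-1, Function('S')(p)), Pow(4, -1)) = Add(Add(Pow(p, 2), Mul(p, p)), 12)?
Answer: Rational(-3202561, 2502) ≈ -1280.0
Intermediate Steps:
Function('S')(p) = Add(-48, Mul(-8, Pow(p, 2))) (Function('S')(p) = Mul(-4, Add(Add(Pow(p, 2), Mul(p, p)), 12)) = Mul(-4, Add(Add(Pow(p, 2), Pow(p, 2)), 12)) = Mul(-4, Add(Mul(2, Pow(p, 2)), 12)) = Mul(-4, Add(12, Mul(2, Pow(p, 2)))) = Add(-48, Mul(-8, Pow(p, 2))))
Q = 2954 (Q = Add(1350, 1604) = 2954)
m = Rational(-7507, 2502) (m = Add(-3, Pow(Add(Add(-48, Mul(-8, Pow(-26, 2))), 2954), -1)) = Add(-3, Pow(Add(Add(-48, Mul(-8, 676)), 2954), -1)) = Add(-3, Pow(Add(Add(-48, -5408), 2954), -1)) = Add(-3, Pow(Add(-5456, 2954), -1)) = Add(-3, Pow(-2502, -1)) = Add(-3, Rational(-1, 2502)) = Rational(-7507, 2502) ≈ -3.0004)
Add(Add(m, 241), -1518) = Add(Add(Rational(-7507, 2502), 241), -1518) = Add(Rational(595475, 2502), -1518) = Rational(-3202561, 2502)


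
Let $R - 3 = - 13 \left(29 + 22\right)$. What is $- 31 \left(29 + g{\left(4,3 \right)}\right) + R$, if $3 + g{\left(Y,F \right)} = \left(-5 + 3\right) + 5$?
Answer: $-1559$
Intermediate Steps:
$R = -660$ ($R = 3 - 13 \left(29 + 22\right) = 3 - 663 = -660$)
$g{\left(Y,F \right)} = 0$ ($g{\left(Y,F \right)} = -3 + \left(\left(-5 + 3\right) + 5\right) = -3 + \left(-2 + 5\right) = -3 + 3 = 0$)
$- 31 \left(29 + g{\left(4,3 \right)}\right) + R = - 31 \left(29 + 0\right) - 660 = \left(-31\right) 29 - 660 = -899 - 660 = -1559$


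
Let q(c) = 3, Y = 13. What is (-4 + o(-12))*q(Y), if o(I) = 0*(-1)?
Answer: -12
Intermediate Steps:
o(I) = 0
(-4 + o(-12))*q(Y) = (-4 + 0)*3 = -4*3 = -12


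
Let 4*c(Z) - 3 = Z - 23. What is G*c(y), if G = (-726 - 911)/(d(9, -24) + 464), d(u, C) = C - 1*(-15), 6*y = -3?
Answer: 67117/3640 ≈ 18.439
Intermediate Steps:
y = -½ (y = (⅙)*(-3) = -½ ≈ -0.50000)
d(u, C) = 15 + C (d(u, C) = C + 15 = 15 + C)
c(Z) = -5 + Z/4 (c(Z) = ¾ + (Z - 23)/4 = ¾ + (-23 + Z)/4 = ¾ + (-23/4 + Z/4) = -5 + Z/4)
G = -1637/455 (G = (-726 - 911)/((15 - 24) + 464) = -1637/(-9 + 464) = -1637/455 ≈ -3.5978)
G*c(y) = -1637*(-5 + (¼)*(-½))/455 = -1637*(-5 - ⅛)/455 = -1637/455*(-41/8) = 67117/3640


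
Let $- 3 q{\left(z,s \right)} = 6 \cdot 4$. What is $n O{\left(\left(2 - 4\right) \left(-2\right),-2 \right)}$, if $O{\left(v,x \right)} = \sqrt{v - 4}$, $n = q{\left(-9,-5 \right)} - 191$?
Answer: $0$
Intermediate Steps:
$q{\left(z,s \right)} = -8$ ($q{\left(z,s \right)} = - \frac{6 \cdot 4}{3} = \left(- \frac{1}{3}\right) 24 = -8$)
$n = -199$ ($n = -8 - 191 = -199$)
$O{\left(v,x \right)} = \sqrt{-4 + v}$
$n O{\left(\left(2 - 4\right) \left(-2\right),-2 \right)} = - 199 \sqrt{-4 + \left(2 - 4\right) \left(-2\right)} = - 199 \sqrt{-4 - -4} = - 199 \sqrt{-4 + 4} = - 199 \sqrt{0} = \left(-199\right) 0 = 0$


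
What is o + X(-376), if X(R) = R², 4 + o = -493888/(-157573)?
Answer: 22276904044/157573 ≈ 1.4138e+5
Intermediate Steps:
o = -136404/157573 (o = -4 - 493888/(-157573) = -4 - 493888*(-1/157573) = -4 + 493888/157573 = -136404/157573 ≈ -0.86566)
o + X(-376) = -136404/157573 + (-376)² = -136404/157573 + 141376 = 22276904044/157573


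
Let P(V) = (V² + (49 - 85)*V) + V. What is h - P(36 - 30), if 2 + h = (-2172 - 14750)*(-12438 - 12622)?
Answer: 424065492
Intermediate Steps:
P(V) = V² - 35*V (P(V) = (V² - 36*V) + V = V² - 35*V)
h = 424065318 (h = -2 + (-2172 - 14750)*(-12438 - 12622) = -2 - 16922*(-25060) = -2 + 424065320 = 424065318)
h - P(36 - 30) = 424065318 - (36 - 30)*(-35 + (36 - 30)) = 424065318 - 6*(-35 + 6) = 424065318 - 6*(-29) = 424065318 - 1*(-174) = 424065318 + 174 = 424065492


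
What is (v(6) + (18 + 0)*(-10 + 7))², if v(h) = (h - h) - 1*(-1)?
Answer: 2809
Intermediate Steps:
v(h) = 1 (v(h) = 0 + 1 = 1)
(v(6) + (18 + 0)*(-10 + 7))² = (1 + (18 + 0)*(-10 + 7))² = (1 + 18*(-3))² = (1 - 54)² = (-53)² = 2809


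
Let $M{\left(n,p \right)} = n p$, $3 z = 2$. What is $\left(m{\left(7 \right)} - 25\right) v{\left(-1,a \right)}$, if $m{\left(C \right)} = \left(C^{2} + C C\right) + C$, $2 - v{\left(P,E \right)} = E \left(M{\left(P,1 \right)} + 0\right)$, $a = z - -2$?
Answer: $\frac{1120}{3} \approx 373.33$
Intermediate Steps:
$z = \frac{2}{3}$ ($z = \frac{1}{3} \cdot 2 = \frac{2}{3} \approx 0.66667$)
$a = \frac{8}{3}$ ($a = \frac{2}{3} - -2 = \frac{2}{3} + 2 = \frac{8}{3} \approx 2.6667$)
$v{\left(P,E \right)} = 2 - E P$ ($v{\left(P,E \right)} = 2 - E \left(P 1 + 0\right) = 2 - E \left(P + 0\right) = 2 - E P$)
$m{\left(C \right)} = C + 2 C^{2}$ ($m{\left(C \right)} = \left(C^{2} + C^{2}\right) + C = 2 C^{2} + C = C + 2 C^{2}$)
$\left(m{\left(7 \right)} - 25\right) v{\left(-1,a \right)} = \left(7 \left(1 + 2 \cdot 7\right) - 25\right) \left(2 - \frac{8}{3} \left(-1\right)\right) = \left(7 \left(1 + 14\right) - 25\right) \left(2 + \frac{8}{3}\right) = \left(7 \cdot 15 - 25\right) \frac{14}{3} = \left(105 - 25\right) \frac{14}{3} = 80 \cdot \frac{14}{3} = \frac{1120}{3}$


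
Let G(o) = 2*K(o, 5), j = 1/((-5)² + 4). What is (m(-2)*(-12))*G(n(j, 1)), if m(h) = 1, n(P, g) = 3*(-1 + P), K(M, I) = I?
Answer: -120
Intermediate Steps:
j = 1/29 (j = 1/(25 + 4) = 1/29 ≈ 0.034483)
n(P, g) = -3 + 3*P
G(o) = 10 (G(o) = 2*5 = 10)
(m(-2)*(-12))*G(n(j, 1)) = (1*(-12))*10 = -12*10 = -120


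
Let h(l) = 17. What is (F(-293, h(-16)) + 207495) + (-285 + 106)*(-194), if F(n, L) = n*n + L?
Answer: 328087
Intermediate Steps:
F(n, L) = L + n² (F(n, L) = n² + L = L + n²)
(F(-293, h(-16)) + 207495) + (-285 + 106)*(-194) = ((17 + (-293)²) + 207495) + (-285 + 106)*(-194) = ((17 + 85849) + 207495) - 179*(-194) = (85866 + 207495) + 34726 = 293361 + 34726 = 328087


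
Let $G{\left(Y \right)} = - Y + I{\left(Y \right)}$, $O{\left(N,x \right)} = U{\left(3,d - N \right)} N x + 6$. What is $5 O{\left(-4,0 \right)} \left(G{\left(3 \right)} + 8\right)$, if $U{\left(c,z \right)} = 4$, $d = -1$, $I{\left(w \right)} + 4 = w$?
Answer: $120$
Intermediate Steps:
$I{\left(w \right)} = -4 + w$
$O{\left(N,x \right)} = 6 + 4 N x$ ($O{\left(N,x \right)} = 4 N x + 6 = 6 + 4 N x$)
$G{\left(Y \right)} = -4$ ($G{\left(Y \right)} = - Y + \left(-4 + Y\right) = -4$)
$5 O{\left(-4,0 \right)} \left(G{\left(3 \right)} + 8\right) = 5 \left(6 + 4 \left(-4\right) 0\right) \left(-4 + 8\right) = 5 \left(6 + 0\right) 4 = 5 \cdot 6 \cdot 4 = 30 \cdot 4 = 120$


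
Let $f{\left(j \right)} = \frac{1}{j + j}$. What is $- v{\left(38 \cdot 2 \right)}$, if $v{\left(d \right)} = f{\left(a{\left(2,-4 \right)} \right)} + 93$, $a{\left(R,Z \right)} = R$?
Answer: $- \frac{373}{4} \approx -93.25$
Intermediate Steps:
$f{\left(j \right)} = \frac{1}{2 j}$
$v{\left(d \right)} = \frac{373}{4}$ ($v{\left(d \right)} = \frac{1}{2 \cdot 2} + 93 = \frac{1}{2} \cdot \frac{1}{2} + 93 = \frac{1}{4} + 93 = \frac{373}{4}$)
$- v{\left(38 \cdot 2 \right)} = \left(-1\right) \frac{373}{4} = - \frac{373}{4}$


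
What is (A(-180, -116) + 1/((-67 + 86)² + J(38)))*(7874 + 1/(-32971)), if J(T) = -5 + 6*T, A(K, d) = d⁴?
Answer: 27451895193546247125/19255064 ≈ 1.4257e+12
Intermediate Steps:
(A(-180, -116) + 1/((-67 + 86)² + J(38)))*(7874 + 1/(-32971)) = ((-116)⁴ + 1/((-67 + 86)² + (-5 + 6*38)))*(7874 + 1/(-32971)) = (181063936 + 1/(19² + (-5 + 228)))*(7874 - 1/32971) = (181063936 + 1/(361 + 223))*(259613653/32971) = (181063936 + 1/584)*(259613653/32971) = (105741338625/584)*(259613653/32971) = 27451895193546247125/19255064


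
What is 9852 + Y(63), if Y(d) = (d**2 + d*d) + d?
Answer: 17853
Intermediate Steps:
Y(d) = d + 2*d**2 (Y(d) = (d**2 + d**2) + d = 2*d**2 + d = d + 2*d**2)
9852 + Y(63) = 9852 + 63*(1 + 2*63) = 9852 + 63*(1 + 126) = 9852 + 63*127 = 9852 + 8001 = 17853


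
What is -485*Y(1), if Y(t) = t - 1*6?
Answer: 2425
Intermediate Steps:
Y(t) = -6 + t (Y(t) = t - 6 = -6 + t)
-485*Y(1) = -485*(-6 + 1) = -485*(-5) = 2425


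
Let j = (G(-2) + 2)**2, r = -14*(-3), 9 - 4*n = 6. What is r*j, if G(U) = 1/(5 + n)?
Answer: 105000/529 ≈ 198.49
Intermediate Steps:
n = 3/4 (n = 9/4 - 1/4*6 = 9/4 - 3/2 = 3/4 ≈ 0.75000)
G(U) = 4/23 (G(U) = 1/(5 + 3/4) = 1/(23/4) = 4/23)
r = 42
j = 2500/529 (j = (4/23 + 2)**2 = (50/23)**2 = 2500/529 ≈ 4.7259)
r*j = 42*(2500/529) = 105000/529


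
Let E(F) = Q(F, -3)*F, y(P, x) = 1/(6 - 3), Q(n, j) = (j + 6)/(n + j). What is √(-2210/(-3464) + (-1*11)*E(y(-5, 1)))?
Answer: √14288134/1732 ≈ 2.1824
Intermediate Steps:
Q(n, j) = (6 + j)/(j + n)
y(P, x) = ⅓ (y(P, x) = 1/3 = ⅓)
E(F) = 3*F/(-3 + F) (E(F) = ((6 - 3)/(-3 + F))*F = (3/(-3 + F))*F = 3*F/(-3 + F))
√(-2210/(-3464) + (-1*11)*E(y(-5, 1))) = √(-2210/(-3464) + (-1*11)*(3*(⅓)/(-3 + ⅓))) = √(-2210*(-1/3464) - 33/(3*(-8/3))) = √(1105/1732 - 33*(-3)/(3*8)) = √(1105/1732 - 11*(-3/8)) = √(1105/1732 + 33/8) = √(16499/3464) = √14288134/1732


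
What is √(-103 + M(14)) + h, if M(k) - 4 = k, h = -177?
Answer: -177 + I*√85 ≈ -177.0 + 9.2195*I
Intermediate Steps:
M(k) = 4 + k
√(-103 + M(14)) + h = √(-103 + (4 + 14)) - 177 = √(-103 + 18) - 177 = √(-85) - 177 = I*√85 - 177 = -177 + I*√85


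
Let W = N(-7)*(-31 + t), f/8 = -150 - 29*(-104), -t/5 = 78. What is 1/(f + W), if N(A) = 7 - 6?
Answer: 1/22507 ≈ 4.4431e-5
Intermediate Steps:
t = -390 (t = -5*78 = -390)
f = 22928 (f = 8*(-150 - 29*(-104)) = 8*(-150 + 3016) = 8*2866 = 22928)
N(A) = 1
W = -421 (W = 1*(-31 - 390) = 1*(-421) = -421)
1/(f + W) = 1/(22928 - 421) = 1/22507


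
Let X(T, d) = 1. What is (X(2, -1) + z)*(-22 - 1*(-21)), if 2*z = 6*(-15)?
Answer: 44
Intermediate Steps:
z = -45 (z = (6*(-15))/2 = (1/2)*(-90) = -45)
(X(2, -1) + z)*(-22 - 1*(-21)) = (1 - 45)*(-22 - 1*(-21)) = -44*(-22 + 21) = -44*(-1) = 44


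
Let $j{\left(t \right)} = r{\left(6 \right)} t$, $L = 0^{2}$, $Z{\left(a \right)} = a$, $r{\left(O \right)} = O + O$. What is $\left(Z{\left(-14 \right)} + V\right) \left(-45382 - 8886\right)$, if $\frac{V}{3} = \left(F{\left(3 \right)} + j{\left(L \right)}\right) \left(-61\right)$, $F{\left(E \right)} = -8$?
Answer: $-78688600$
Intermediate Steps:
$r{\left(O \right)} = 2 O$
$L = 0$
$j{\left(t \right)} = 12 t$ ($j{\left(t \right)} = 2 \cdot 6 t = 12 t$)
$V = 1464$ ($V = 3 \left(-8 + 12 \cdot 0\right) \left(-61\right) = 3 \left(-8 + 0\right) \left(-61\right) = 3 \left(\left(-8\right) \left(-61\right)\right) = 3 \cdot 488 = 1464$)
$\left(Z{\left(-14 \right)} + V\right) \left(-45382 - 8886\right) = \left(-14 + 1464\right) \left(-45382 - 8886\right) = 1450 \left(-54268\right) = -78688600$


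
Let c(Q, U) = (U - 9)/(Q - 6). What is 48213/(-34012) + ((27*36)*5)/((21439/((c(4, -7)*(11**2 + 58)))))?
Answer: 21424868703/66289388 ≈ 323.20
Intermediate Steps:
c(Q, U) = (-9 + U)/(-6 + Q)
48213/(-34012) + ((27*36)*5)/((21439/((c(4, -7)*(11**2 + 58))))) = 48213/(-34012) + ((27*36)*5)/((21439/((((-9 - 7)/(-6 + 4))*(11**2 + 58))))) = 48213*(-1/34012) + (972*5)/((21439/(((-16/(-2))*(121 + 58))))) = -4383/3092 + 4860/((21439/((-1/2*(-16)*179)))) = -4383/3092 + 4860/((21439/((8*179)))) = -4383/3092 + 4860/((21439/1432)) = -4383/3092 + 4860/((21439*(1/1432))) = -4383/3092 + 4860/(21439/1432) = -4383/3092 + 4860*(1432/21439) = -4383/3092 + 6959520/21439 = 21424868703/66289388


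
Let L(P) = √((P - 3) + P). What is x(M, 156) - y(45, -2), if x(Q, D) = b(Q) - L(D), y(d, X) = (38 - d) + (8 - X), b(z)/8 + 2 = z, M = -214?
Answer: -1731 - √309 ≈ -1748.6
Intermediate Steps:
b(z) = -16 + 8*z
y(d, X) = 46 - X - d
L(P) = √(-3 + 2*P) (L(P) = √((-3 + P) + P) = √(-3 + 2*P))
x(Q, D) = -16 - √(-3 + 2*D) + 8*Q (x(Q, D) = (-16 + 8*Q) - √(-3 + 2*D) = -16 - √(-3 + 2*D) + 8*Q)
x(M, 156) - y(45, -2) = (-16 - √(-3 + 2*156) + 8*(-214)) - (46 - 1*(-2) - 1*45) = (-16 - √(-3 + 312) - 1712) - (46 + 2 - 45) = (-16 - √309 - 1712) - 1*3 = (-1728 - √309) - 3 = -1731 - √309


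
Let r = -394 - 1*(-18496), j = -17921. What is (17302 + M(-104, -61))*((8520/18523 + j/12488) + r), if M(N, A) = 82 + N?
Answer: 9044012084958000/28914403 ≈ 3.1279e+8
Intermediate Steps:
r = 18102 (r = -394 + 18496 = 18102)
(17302 + M(-104, -61))*((8520/18523 + j/12488) + r) = (17302 + (82 - 104))*((8520/18523 - 17921/12488) + 18102) = (17302 - 22)*((8520*(1/18523) - 17921*1/12488) + 18102) = 17280*((8520/18523 - 17921/12488) + 18102) = 17280*(-225552923/231315224 + 18102) = 17280*(4187042631925/231315224) = 9044012084958000/28914403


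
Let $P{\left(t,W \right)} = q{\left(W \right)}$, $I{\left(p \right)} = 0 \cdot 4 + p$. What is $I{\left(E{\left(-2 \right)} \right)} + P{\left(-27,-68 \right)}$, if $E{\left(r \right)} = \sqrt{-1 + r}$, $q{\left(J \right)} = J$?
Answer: $-68 + i \sqrt{3} \approx -68.0 + 1.732 i$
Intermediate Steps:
$I{\left(p \right)} = p$ ($I{\left(p \right)} = 0 + p = p$)
$P{\left(t,W \right)} = W$
$I{\left(E{\left(-2 \right)} \right)} + P{\left(-27,-68 \right)} = \sqrt{-1 - 2} - 68 = \sqrt{-3} - 68 = i \sqrt{3} - 68 = -68 + i \sqrt{3}$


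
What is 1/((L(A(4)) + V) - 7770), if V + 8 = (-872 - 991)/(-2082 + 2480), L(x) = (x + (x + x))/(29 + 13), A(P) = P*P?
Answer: -2786/21679365 ≈ -0.00012851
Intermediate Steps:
A(P) = P²
L(x) = x/14 (L(x) = (x + 2*x)/42 = (3*x)*(1/42) = x/14)
V = -5047/398 (V = -8 + (-872 - 991)/(-2082 + 2480) = -8 - 1863/398 = -5047/398 ≈ -12.681)
1/((L(A(4)) + V) - 7770) = 1/(((1/14)*4² - 5047/398) - 7770) = 1/(((1/14)*16 - 5047/398) - 7770) = 1/((8/7 - 5047/398) - 7770) = 1/(-32145/2786 - 7770) = 1/(-21679365/2786) = -2786/21679365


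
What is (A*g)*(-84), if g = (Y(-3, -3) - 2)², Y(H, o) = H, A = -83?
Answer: 174300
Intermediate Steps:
g = 25 (g = (-3 - 2)² = (-5)² = 25)
(A*g)*(-84) = -83*25*(-84) = -2075*(-84) = 174300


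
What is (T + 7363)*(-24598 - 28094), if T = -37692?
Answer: 1598095668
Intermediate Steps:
(T + 7363)*(-24598 - 28094) = (-37692 + 7363)*(-24598 - 28094) = -30329*(-52692) = 1598095668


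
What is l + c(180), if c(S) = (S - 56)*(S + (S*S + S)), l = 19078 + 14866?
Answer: 4096184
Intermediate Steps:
l = 33944
c(S) = (-56 + S)*(S² + 2*S) (c(S) = (-56 + S)*(S + (S² + S)) = (-56 + S)*(S + (S + S²)) = (-56 + S)*(S² + 2*S))
l + c(180) = 33944 + 180*(-112 + 180² - 54*180) = 33944 + 180*(-112 + 32400 - 9720) = 33944 + 180*22568 = 33944 + 4062240 = 4096184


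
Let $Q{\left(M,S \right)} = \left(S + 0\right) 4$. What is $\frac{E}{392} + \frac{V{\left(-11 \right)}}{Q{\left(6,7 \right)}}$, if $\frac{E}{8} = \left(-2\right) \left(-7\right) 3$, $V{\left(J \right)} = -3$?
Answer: $\frac{3}{4} \approx 0.75$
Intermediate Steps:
$Q{\left(M,S \right)} = 4 S$ ($Q{\left(M,S \right)} = S 4 = 4 S$)
$E = 336$ ($E = 8 \left(-2\right) \left(-7\right) 3 = 8 \cdot 14 \cdot 3 = 8 \cdot 42 = 336$)
$\frac{E}{392} + \frac{V{\left(-11 \right)}}{Q{\left(6,7 \right)}} = \frac{336}{392} - \frac{3}{4 \cdot 7} = 336 \cdot \frac{1}{392} - \frac{3}{28} = \frac{6}{7} - \frac{3}{28} = \frac{3}{4}$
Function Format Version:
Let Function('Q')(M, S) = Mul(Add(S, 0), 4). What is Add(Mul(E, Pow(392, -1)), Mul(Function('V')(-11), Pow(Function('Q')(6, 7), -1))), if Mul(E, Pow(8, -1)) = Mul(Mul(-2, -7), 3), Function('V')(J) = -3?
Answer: Rational(3, 4) ≈ 0.75000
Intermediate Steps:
Function('Q')(M, S) = Mul(4, S) (Function('Q')(M, S) = Mul(S, 4) = Mul(4, S))
E = 336 (E = Mul(8, Mul(Mul(-2, -7), 3)) = Mul(8, Mul(14, 3)) = Mul(8, 42) = 336)
Add(Mul(E, Pow(392, -1)), Mul(Function('V')(-11), Pow(Function('Q')(6, 7), -1))) = Add(Mul(336, Pow(392, -1)), Mul(-3, Pow(Mul(4, 7), -1))) = Add(Mul(336, Rational(1, 392)), Mul(-3, Pow(28, -1))) = Add(Rational(6, 7), Mul(-3, Rational(1, 28))) = Add(Rational(6, 7), Rational(-3, 28)) = Rational(3, 4)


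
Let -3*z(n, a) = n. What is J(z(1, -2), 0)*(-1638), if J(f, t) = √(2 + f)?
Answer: -546*√15 ≈ -2114.6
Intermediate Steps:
z(n, a) = -n/3
J(z(1, -2), 0)*(-1638) = √(2 - ⅓*1)*(-1638) = √(2 - ⅓)*(-1638) = √(5/3)*(-1638) = (√15/3)*(-1638) = -546*√15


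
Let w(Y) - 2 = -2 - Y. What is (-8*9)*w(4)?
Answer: 288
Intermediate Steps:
w(Y) = -Y (w(Y) = 2 + (-2 - Y) = -Y)
(-8*9)*w(4) = (-8*9)*(-1*4) = -72*(-4) = 288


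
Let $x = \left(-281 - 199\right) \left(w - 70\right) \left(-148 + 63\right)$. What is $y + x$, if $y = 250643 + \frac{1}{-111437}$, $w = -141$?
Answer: $- \frac{931407941610}{111437} \approx -8.3582 \cdot 10^{6}$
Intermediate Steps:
$y = \frac{27930903990}{111437}$ ($y = 250643 - \frac{1}{111437} = \frac{27930903990}{111437} \approx 2.5064 \cdot 10^{5}$)
$x = -8608800$ ($x = \left(-281 - 199\right) \left(-141 - 70\right) \left(-148 + 63\right) = - 480 \left(\left(-211\right) \left(-85\right)\right) = \left(-480\right) 17935 = -8608800$)
$y + x = \frac{27930903990}{111437} - 8608800 = - \frac{931407941610}{111437}$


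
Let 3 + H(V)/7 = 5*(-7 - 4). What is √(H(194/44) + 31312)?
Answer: 3*√3434 ≈ 175.80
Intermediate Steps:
H(V) = -406 (H(V) = -21 + 7*(5*(-7 - 4)) = -21 + 7*(5*(-11)) = -21 + 7*(-55) = -21 - 385 = -406)
√(H(194/44) + 31312) = √(-406 + 31312) = √30906 = 3*√3434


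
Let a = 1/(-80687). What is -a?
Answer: 1/80687 ≈ 1.2394e-5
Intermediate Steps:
a = -1/80687 ≈ -1.2394e-5
-a = -1*(-1/80687) = 1/80687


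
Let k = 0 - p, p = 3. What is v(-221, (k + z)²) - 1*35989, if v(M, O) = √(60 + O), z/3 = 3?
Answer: -35989 + 4*√6 ≈ -35979.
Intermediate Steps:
k = -3 (k = 0 - 1*3 = 0 - 3 = -3)
z = 9 (z = 3*3 = 9)
v(-221, (k + z)²) - 1*35989 = √(60 + (-3 + 9)²) - 1*35989 = √(60 + 6²) - 35989 = √(60 + 36) - 35989 = √96 - 35989 = 4*√6 - 35989 = -35989 + 4*√6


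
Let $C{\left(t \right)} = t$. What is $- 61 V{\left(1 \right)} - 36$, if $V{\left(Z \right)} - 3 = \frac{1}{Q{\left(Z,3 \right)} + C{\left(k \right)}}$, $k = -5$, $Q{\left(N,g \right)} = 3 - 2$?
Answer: $- \frac{815}{4} \approx -203.75$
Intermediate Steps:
$Q{\left(N,g \right)} = 1$ ($Q{\left(N,g \right)} = 3 - 2 = 1$)
$V{\left(Z \right)} = \frac{11}{4}$ ($V{\left(Z \right)} = 3 + \frac{1}{1 - 5} = 3 + \frac{1}{-4} = 3 - \frac{1}{4} = \frac{11}{4}$)
$- 61 V{\left(1 \right)} - 36 = \left(-61\right) \frac{11}{4} - 36 = - \frac{671}{4} - 36 = - \frac{815}{4}$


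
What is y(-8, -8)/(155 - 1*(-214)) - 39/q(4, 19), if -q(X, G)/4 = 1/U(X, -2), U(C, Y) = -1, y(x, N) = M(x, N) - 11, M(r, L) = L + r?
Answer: -1611/164 ≈ -9.8232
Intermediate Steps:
y(x, N) = -11 + N + x (y(x, N) = (N + x) - 11 = -11 + N + x)
q(X, G) = 4 (q(X, G) = -4/(-1) = -4*(-1) = 4)
y(-8, -8)/(155 - 1*(-214)) - 39/q(4, 19) = (-11 - 8 - 8)/(155 - 1*(-214)) - 39/4 = -27/(155 + 214) - 39*¼ = -27/369 - 39/4 = -27*1/369 - 39/4 = -3/41 - 39/4 = -1611/164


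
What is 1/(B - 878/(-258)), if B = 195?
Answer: 129/25594 ≈ 0.0050402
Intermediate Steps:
1/(B - 878/(-258)) = 1/(195 - 878/(-258)) = 1/(195 - 878*(-1/258)) = 1/(195 + 439/129) = 1/(25594/129) = 129/25594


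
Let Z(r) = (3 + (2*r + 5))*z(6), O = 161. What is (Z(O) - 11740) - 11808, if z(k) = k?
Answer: -21568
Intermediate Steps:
Z(r) = 48 + 12*r (Z(r) = (3 + (2*r + 5))*6 = (3 + (5 + 2*r))*6 = (8 + 2*r)*6 = 48 + 12*r)
(Z(O) - 11740) - 11808 = ((48 + 12*161) - 11740) - 11808 = ((48 + 1932) - 11740) - 11808 = (1980 - 11740) - 11808 = -9760 - 11808 = -21568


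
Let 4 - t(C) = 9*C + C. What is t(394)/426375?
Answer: -1312/142125 ≈ -0.0092313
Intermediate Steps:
t(C) = 4 - 10*C (t(C) = 4 - (9*C + C) = 4 - 10*C)
t(394)/426375 = (4 - 10*394)/426375 = (4 - 3940)*(1/426375) = -3936*1/426375 = -1312/142125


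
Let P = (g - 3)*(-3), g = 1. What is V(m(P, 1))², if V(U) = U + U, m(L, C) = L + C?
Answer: 196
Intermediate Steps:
P = 6 (P = (1 - 3)*(-3) = -2*(-3) = 6)
m(L, C) = C + L
V(U) = 2*U
V(m(P, 1))² = (2*(1 + 6))² = (2*7)² = 14² = 196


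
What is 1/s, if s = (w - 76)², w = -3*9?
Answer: 1/10609 ≈ 9.4260e-5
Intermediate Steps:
w = -27
s = 10609 (s = (-27 - 76)² = (-103)² = 10609)
1/s = 1/10609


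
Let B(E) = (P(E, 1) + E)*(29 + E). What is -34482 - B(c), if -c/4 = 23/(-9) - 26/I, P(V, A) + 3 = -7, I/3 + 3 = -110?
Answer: -35660949676/1034289 ≈ -34479.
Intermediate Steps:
I = -339 (I = -9 + 3*(-110) = -9 - 330 = -339)
P(V, A) = -10 (P(V, A) = -3 - 7 = -10)
c = 10084/1017 (c = -4*(23/(-9) - 26/(-339)) = -4*(23*(-⅑) - 26*(-1/339)) = -4*(-23/9 + 26/339) = -4*(-2521/1017) = 10084/1017 ≈ 9.9154)
B(E) = (-10 + E)*(29 + E)
-34482 - B(c) = -34482 - (-290 + (10084/1017)² + 19*(10084/1017)) = -34482 - (-290 + 101687056/1034289 + 191596/1017) = -34482 - 1*(-3403622/1034289) = -34482 + 3403622/1034289 = -35660949676/1034289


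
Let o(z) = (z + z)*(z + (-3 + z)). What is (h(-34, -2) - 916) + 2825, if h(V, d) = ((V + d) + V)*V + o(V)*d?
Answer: -5367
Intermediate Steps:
o(z) = 2*z*(-3 + 2*z) (o(z) = (2*z)*(-3 + 2*z) = 2*z*(-3 + 2*z))
h(V, d) = V*(d + 2*V) + 2*V*d*(-3 + 2*V) (h(V, d) = ((V + d) + V)*V + (2*V*(-3 + 2*V))*d = (d + 2*V)*V + 2*V*d*(-3 + 2*V) = V*(d + 2*V) + 2*V*d*(-3 + 2*V))
(h(-34, -2) - 916) + 2825 = (-34*(-5*(-2) + 2*(-34) + 4*(-34)*(-2)) - 916) + 2825 = (-34*(10 - 68 + 272) - 916) + 2825 = (-34*214 - 916) + 2825 = (-7276 - 916) + 2825 = -8192 + 2825 = -5367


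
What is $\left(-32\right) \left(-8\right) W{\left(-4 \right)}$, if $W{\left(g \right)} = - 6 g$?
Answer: $6144$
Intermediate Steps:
$\left(-32\right) \left(-8\right) W{\left(-4 \right)} = \left(-32\right) \left(-8\right) \left(\left(-6\right) \left(-4\right)\right) = 256 \cdot 24 = 6144$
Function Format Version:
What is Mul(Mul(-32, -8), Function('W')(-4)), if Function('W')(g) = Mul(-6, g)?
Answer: 6144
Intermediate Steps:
Mul(Mul(-32, -8), Function('W')(-4)) = Mul(Mul(-32, -8), Mul(-6, -4)) = Mul(256, 24) = 6144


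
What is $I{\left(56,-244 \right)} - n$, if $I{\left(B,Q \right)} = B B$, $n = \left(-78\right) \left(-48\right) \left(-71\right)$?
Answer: $268960$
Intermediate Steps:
$n = -265824$ ($n = 3744 \left(-71\right) = -265824$)
$I{\left(B,Q \right)} = B^{2}$
$I{\left(56,-244 \right)} - n = 56^{2} - -265824 = 3136 + 265824 = 268960$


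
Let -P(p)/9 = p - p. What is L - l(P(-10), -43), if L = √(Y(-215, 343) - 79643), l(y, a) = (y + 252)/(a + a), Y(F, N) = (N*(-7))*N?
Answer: 126/43 + 3*I*√100354 ≈ 2.9302 + 950.36*I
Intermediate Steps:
P(p) = 0 (P(p) = -9*(p - p) = -9*0 = 0)
Y(F, N) = -7*N² (Y(F, N) = (-7*N)*N = -7*N²)
l(y, a) = (252 + y)/(2*a) (l(y, a) = (252 + y)/((2*a)) = (252 + y)*(1/(2*a)) = (252 + y)/(2*a))
L = 3*I*√100354 (L = √(-7*343² - 79643) = √(-7*117649 - 79643) = √(-823543 - 79643) = √(-903186) = 3*I*√100354 ≈ 950.36*I)
L - l(P(-10), -43) = 3*I*√100354 - (252 + 0)/(2*(-43)) = 3*I*√100354 - (-1)*252/(2*43) = 3*I*√100354 - 1*(-126/43) = 3*I*√100354 + 126/43 = 126/43 + 3*I*√100354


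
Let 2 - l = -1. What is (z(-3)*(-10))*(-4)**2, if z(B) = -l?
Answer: 480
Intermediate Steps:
l = 3 (l = 2 - 1*(-1) = 2 + 1 = 3)
z(B) = -3 (z(B) = -1*3 = -3)
(z(-3)*(-10))*(-4)**2 = -3*(-10)*(-4)**2 = 30*16 = 480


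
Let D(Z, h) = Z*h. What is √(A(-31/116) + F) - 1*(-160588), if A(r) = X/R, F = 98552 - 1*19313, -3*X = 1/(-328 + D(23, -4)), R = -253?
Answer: 160588 + √223675603550245/53130 ≈ 1.6087e+5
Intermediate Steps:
X = 1/1260 (X = -1/(3*(-328 + 23*(-4))) = -1/(3*(-328 - 92)) = -⅓/(-420) = -⅓*(-1/420) = 1/1260 ≈ 0.00079365)
F = 79239 (F = 98552 - 19313 = 79239)
A(r) = -1/318780 (A(r) = (1/1260)/(-253) = (1/1260)*(-1/253) = -1/318780)
√(A(-31/116) + F) - 1*(-160588) = √(-1/318780 + 79239) - 1*(-160588) = √(25259808419/318780) + 160588 = √223675603550245/53130 + 160588 = 160588 + √223675603550245/53130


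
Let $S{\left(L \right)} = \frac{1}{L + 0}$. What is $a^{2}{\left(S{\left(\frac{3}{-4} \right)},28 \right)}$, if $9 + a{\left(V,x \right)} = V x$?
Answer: $\frac{19321}{9} \approx 2146.8$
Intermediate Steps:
$S{\left(L \right)} = \frac{1}{L}$
$a{\left(V,x \right)} = -9 + V x$
$a^{2}{\left(S{\left(\frac{3}{-4} \right)},28 \right)} = \left(-9 + \frac{1}{3 \frac{1}{-4}} \cdot 28\right)^{2} = \left(-9 + \frac{1}{3 \left(- \frac{1}{4}\right)} 28\right)^{2} = \left(-9 + \frac{1}{- \frac{3}{4}} \cdot 28\right)^{2} = \left(-9 - \frac{112}{3}\right)^{2} = \left(- \frac{139}{3}\right)^{2} = \frac{19321}{9}$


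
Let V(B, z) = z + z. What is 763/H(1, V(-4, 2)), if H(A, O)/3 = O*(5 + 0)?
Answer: 763/60 ≈ 12.717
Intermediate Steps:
V(B, z) = 2*z
H(A, O) = 15*O (H(A, O) = 3*(O*(5 + 0)) = 3*(O*5) = 3*(5*O) = 15*O)
763/H(1, V(-4, 2)) = 763/((15*(2*2))) = 763/((15*4)) = 763/60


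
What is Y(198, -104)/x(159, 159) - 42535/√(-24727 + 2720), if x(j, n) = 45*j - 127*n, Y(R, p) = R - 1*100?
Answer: -49/6519 + 42535*I*√22007/22007 ≈ -0.0075165 + 286.73*I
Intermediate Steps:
Y(R, p) = -100 + R (Y(R, p) = R - 100 = -100 + R)
x(j, n) = -127*n + 45*j
Y(198, -104)/x(159, 159) - 42535/√(-24727 + 2720) = (-100 + 198)/(-127*159 + 45*159) - 42535/√(-24727 + 2720) = 98/(-20193 + 7155) - 42535*(-I*√22007/22007) = 98/(-13038) - 42535*(-I*√22007/22007) = 98*(-1/13038) - (-42535)*I*√22007/22007 = -49/6519 + 42535*I*√22007/22007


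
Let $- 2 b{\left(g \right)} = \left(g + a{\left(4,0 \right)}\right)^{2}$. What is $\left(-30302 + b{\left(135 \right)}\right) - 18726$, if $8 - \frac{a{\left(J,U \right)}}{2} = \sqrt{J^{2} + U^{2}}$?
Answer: $- \frac{118505}{2} \approx -59253.0$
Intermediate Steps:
$a{\left(J,U \right)} = 16 - 2 \sqrt{J^{2} + U^{2}}$
$b{\left(g \right)} = - \frac{\left(8 + g\right)^{2}}{2}$ ($b{\left(g \right)} = - \frac{\left(g + \left(16 - 2 \sqrt{4^{2} + 0^{2}}\right)\right)^{2}}{2} = - \frac{\left(g + \left(16 - 2 \sqrt{16 + 0}\right)\right)^{2}}{2} = - \frac{\left(g + \left(16 - 2 \sqrt{16}\right)\right)^{2}}{2} = - \frac{\left(g + \left(16 - 8\right)\right)^{2}}{2} = - \frac{\left(g + 8\right)^{2}}{2} = - \frac{\left(8 + g\right)^{2}}{2}$)
$\left(-30302 + b{\left(135 \right)}\right) - 18726 = \left(-30302 - \frac{\left(8 + 135\right)^{2}}{2}\right) - 18726 = \left(-30302 - \frac{143^{2}}{2}\right) - 18726 = \left(-30302 - \frac{20449}{2}\right) - 18726 = - \frac{81053}{2} - 18726 = - \frac{118505}{2}$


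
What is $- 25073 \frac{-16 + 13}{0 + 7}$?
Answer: $\frac{75219}{7} \approx 10746.0$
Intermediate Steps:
$- 25073 \frac{-16 + 13}{0 + 7} = - 25073 \left(- \frac{3}{7}\right) = - 25073 \left(\left(-3\right) \frac{1}{7}\right) = \left(-25073\right) \left(- \frac{3}{7}\right) = \frac{75219}{7}$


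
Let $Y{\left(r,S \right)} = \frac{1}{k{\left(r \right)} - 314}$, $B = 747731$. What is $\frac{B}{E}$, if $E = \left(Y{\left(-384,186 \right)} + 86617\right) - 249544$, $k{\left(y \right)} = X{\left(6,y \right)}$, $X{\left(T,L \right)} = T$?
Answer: $- \frac{230301148}{50181517} \approx -4.5894$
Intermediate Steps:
$k{\left(y \right)} = 6$
$Y{\left(r,S \right)} = - \frac{1}{308}$ ($Y{\left(r,S \right)} = \frac{1}{6 - 314} = \frac{1}{-308} = - \frac{1}{308}$)
$E = - \frac{50181517}{308}$ ($E = \left(- \frac{1}{308} + 86617\right) - 249544 = \frac{26678035}{308} - 249544 = - \frac{50181517}{308} \approx -1.6293 \cdot 10^{5}$)
$\frac{B}{E} = \frac{747731}{- \frac{50181517}{308}} = 747731 \left(- \frac{308}{50181517}\right) = - \frac{230301148}{50181517}$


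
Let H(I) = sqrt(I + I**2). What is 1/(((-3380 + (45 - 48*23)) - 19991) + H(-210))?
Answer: -349/8525443 - sqrt(43890)/596781010 ≈ -4.1287e-5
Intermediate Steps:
1/(((-3380 + (45 - 48*23)) - 19991) + H(-210)) = 1/(((-3380 + (45 - 48*23)) - 19991) + sqrt(-210*(1 - 210))) = 1/(((-3380 + (45 - 1104)) - 19991) + sqrt(-210*(-209))) = 1/(((-3380 - 1059) - 19991) + sqrt(43890)) = 1/((-4439 - 19991) + sqrt(43890)) = 1/(-24430 + sqrt(43890))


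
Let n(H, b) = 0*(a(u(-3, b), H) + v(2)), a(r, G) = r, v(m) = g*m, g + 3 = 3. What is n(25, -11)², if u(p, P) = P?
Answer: 0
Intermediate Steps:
g = 0 (g = -3 + 3 = 0)
v(m) = 0 (v(m) = 0*m = 0)
n(H, b) = 0 (n(H, b) = 0*(b + 0) = 0*b = 0)
n(25, -11)² = 0² = 0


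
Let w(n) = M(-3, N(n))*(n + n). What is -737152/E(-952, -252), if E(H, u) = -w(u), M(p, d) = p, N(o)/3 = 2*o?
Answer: 92144/189 ≈ 487.53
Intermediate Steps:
N(o) = 6*o (N(o) = 3*(2*o) = 6*o)
w(n) = -6*n (w(n) = -3*(n + n) = -6*n)
E(H, u) = 6*u (E(H, u) = -(-6)*u = 6*u)
-737152/E(-952, -252) = -737152/(6*(-252)) = -737152/(-1512) = -737152*(-1/1512) = 92144/189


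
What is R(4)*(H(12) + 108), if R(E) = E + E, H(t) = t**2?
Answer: 2016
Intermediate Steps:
R(E) = 2*E
R(4)*(H(12) + 108) = (2*4)*(12**2 + 108) = 8*(144 + 108) = 8*252 = 2016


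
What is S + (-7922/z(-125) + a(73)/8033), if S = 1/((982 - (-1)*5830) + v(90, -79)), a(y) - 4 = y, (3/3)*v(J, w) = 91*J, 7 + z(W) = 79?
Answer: -238651228847/2169199188 ≈ -110.02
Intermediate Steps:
z(W) = 72 (z(W) = -7 + 79 = 72)
v(J, w) = 91*J
a(y) = 4 + y
S = 1/15002 (S = 1/((982 - (-1)*5830) + 91*90) = 1/((982 - 1*(-5830)) + 8190) = 1/((982 + 5830) + 8190) = 1/(6812 + 8190) = 1/15002 ≈ 6.6658e-5)
S + (-7922/z(-125) + a(73)/8033) = 1/15002 + (-7922/72 + (4 + 73)/8033) = 1/15002 + (-7922*1/72 + 77*(1/8033)) = 1/15002 + (-3961/36 + 77/8033) = 1/15002 - 31815941/289188 = -238651228847/2169199188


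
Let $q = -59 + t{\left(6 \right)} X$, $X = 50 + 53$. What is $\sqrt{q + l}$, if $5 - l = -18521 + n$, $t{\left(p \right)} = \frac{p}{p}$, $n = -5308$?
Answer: $\sqrt{23878} \approx 154.53$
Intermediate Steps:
$t{\left(p \right)} = 1$
$X = 103$
$q = 44$ ($q = -59 + 1 \cdot 103 = -59 + 103 = 44$)
$l = 23834$ ($l = 5 - \left(-18521 - 5308\right) = 5 - -23829 = 5 + 23829 = 23834$)
$\sqrt{q + l} = \sqrt{44 + 23834} = \sqrt{23878}$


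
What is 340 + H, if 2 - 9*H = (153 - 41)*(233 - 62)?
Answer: -16090/9 ≈ -1787.8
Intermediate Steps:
H = -19150/9 (H = 2/9 - (153 - 41)*(233 - 62)/9 = 2/9 - 112*171/9 = 2/9 - ⅑*19152 = 2/9 - 2128 = -19150/9 ≈ -2127.8)
340 + H = 340 - 19150/9 = -16090/9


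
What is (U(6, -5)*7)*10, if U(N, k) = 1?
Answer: 70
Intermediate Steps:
(U(6, -5)*7)*10 = (1*7)*10 = 7*10 = 70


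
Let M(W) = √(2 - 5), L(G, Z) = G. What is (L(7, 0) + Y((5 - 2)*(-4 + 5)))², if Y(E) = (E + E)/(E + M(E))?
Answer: (-97*I + 63*√3)/(√3 - I) ≈ 71.5 - 14.722*I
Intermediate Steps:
M(W) = I*√3 (M(W) = √(-3) = I*√3)
Y(E) = 2*E/(E + I*√3) (Y(E) = (E + E)/(E + I*√3) = (2*E)/(E + I*√3) = 2*E/(E + I*√3))
(L(7, 0) + Y((5 - 2)*(-4 + 5)))² = (7 + 2*((5 - 2)*(-4 + 5))/((5 - 2)*(-4 + 5) + I*√3))² = (7 + 2*(3*1)/(3*1 + I*√3))² = (7 + 2*3/(3 + I*√3))² = (7 + 6/(3 + I*√3))²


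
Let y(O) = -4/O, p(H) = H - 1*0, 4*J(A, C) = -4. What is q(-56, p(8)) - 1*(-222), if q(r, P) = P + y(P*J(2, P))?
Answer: 461/2 ≈ 230.50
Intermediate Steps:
J(A, C) = -1 (J(A, C) = (¼)*(-4) = -1)
p(H) = H (p(H) = H + 0 = H)
q(r, P) = P + 4/P (q(r, P) = P - 4*(-1/P) = P - (-4)/P = P + 4/P)
q(-56, p(8)) - 1*(-222) = (8 + 4/8) - 1*(-222) = (8 + 4*(⅛)) + 222 = (8 + ½) + 222 = 17/2 + 222 = 461/2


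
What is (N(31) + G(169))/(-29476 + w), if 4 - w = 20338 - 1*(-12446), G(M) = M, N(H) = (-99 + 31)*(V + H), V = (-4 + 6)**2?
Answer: 737/20752 ≈ 0.035515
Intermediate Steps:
V = 4 (V = 2**2 = 4)
N(H) = -272 - 68*H (N(H) = (-99 + 31)*(4 + H) = -68*(4 + H) = -272 - 68*H)
w = -32780 (w = 4 - (20338 - 1*(-12446)) = 4 - (20338 + 12446) = 4 - 1*32784 = 4 - 32784 = -32780)
(N(31) + G(169))/(-29476 + w) = ((-272 - 68*31) + 169)/(-29476 - 32780) = ((-272 - 2108) + 169)/(-62256) = (-2380 + 169)*(-1/62256) = -2211*(-1/62256) = 737/20752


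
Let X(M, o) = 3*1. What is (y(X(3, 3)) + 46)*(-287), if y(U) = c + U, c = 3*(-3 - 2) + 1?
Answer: -10045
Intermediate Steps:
c = -14 (c = 3*(-5) + 1 = -15 + 1 = -14)
X(M, o) = 3
y(U) = -14 + U
(y(X(3, 3)) + 46)*(-287) = ((-14 + 3) + 46)*(-287) = (-11 + 46)*(-287) = 35*(-287) = -10045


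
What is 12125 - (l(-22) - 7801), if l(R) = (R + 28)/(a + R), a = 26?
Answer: 39849/2 ≈ 19925.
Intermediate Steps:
l(R) = (28 + R)/(26 + R) (l(R) = (R + 28)/(26 + R) = (28 + R)/(26 + R))
12125 - (l(-22) - 7801) = 12125 - ((28 - 22)/(26 - 22) - 7801) = 12125 - (6/4 - 7801) = 12125 - ((¼)*6 - 7801) = 12125 - (3/2 - 7801) = 12125 - 1*(-15599/2) = 12125 + 15599/2 = 39849/2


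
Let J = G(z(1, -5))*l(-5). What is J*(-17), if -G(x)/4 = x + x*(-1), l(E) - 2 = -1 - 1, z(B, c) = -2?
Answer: 0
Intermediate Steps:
l(E) = 0 (l(E) = 2 + (-1 - 1) = 2 - 2 = 0)
G(x) = 0 (G(x) = -4*(x + x*(-1)) = -4*(x - x) = -4*0 = 0)
J = 0 (J = 0*0 = 0)
J*(-17) = 0*(-17) = 0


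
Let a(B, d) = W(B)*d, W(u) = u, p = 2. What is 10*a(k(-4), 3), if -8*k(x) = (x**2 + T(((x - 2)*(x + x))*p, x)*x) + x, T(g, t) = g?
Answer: 1395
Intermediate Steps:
k(x) = -x/8 - x**2/8 - x**2*(-2 + x)/2 (k(x) = -((x**2 + (((x - 2)*(x + x))*2)*x) + x)/8 = -((x**2 + (((-2 + x)*(2*x))*2)*x) + x)/8 = -((x**2 + ((2*x*(-2 + x))*2)*x) + x)/8 = -((x**2 + (4*x*(-2 + x))*x) + x)/8 = -((x**2 + 4*x**2*(-2 + x)) + x)/8 = -(x + x**2 + 4*x**2*(-2 + x))/8 = -x/8 - x**2/8 - x**2*(-2 + x)/2)
a(B, d) = B*d
10*a(k(-4), 3) = 10*(((1/8)*(-4)*(-1 - 4*(-4)**2 + 7*(-4)))*3) = 10*(((1/8)*(-4)*(-1 - 4*16 - 28))*3) = 10*(((1/8)*(-4)*(-1 - 64 - 28))*3) = 10*(((1/8)*(-4)*(-93))*3) = 10*((93/2)*3) = 10*(279/2) = 1395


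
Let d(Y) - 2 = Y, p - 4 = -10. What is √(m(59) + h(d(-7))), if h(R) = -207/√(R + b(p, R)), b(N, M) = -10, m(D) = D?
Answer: √(1475 + 345*I*√15)/5 ≈ 8.3249 + 3.2101*I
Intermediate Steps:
p = -6 (p = 4 - 10 = -6)
d(Y) = 2 + Y
h(R) = -207/√(-10 + R) (h(R) = -207/√(R - 10) = -207/√(-10 + R))
√(m(59) + h(d(-7))) = √(59 - 207/√(-10 + (2 - 7))) = √(59 - 207/√(-10 - 5)) = √(59 - (-69)*I*√15/5) = √(59 + 69*I*√15/5)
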